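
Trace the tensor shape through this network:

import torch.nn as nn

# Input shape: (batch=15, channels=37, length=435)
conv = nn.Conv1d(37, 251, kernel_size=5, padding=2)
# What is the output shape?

Input shape: (15, 37, 435)
Output shape: (15, 251, 435)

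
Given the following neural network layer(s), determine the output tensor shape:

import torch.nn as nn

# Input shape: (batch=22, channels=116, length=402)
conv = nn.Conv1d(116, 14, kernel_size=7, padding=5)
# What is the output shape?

Input shape: (22, 116, 402)
Output shape: (22, 14, 406)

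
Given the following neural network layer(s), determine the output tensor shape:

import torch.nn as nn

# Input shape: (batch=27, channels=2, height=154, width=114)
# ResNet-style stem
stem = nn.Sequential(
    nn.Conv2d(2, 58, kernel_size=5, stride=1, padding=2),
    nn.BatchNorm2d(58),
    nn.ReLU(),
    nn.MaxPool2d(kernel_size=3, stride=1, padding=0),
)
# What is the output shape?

Input shape: (27, 2, 154, 114)
  -> after Conv2d 5x5 stride=1: (27, 58, 154, 114)
Output shape: (27, 58, 152, 112)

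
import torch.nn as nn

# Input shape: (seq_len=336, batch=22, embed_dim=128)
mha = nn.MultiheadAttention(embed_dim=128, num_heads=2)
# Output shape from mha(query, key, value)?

Input shape: (336, 22, 128)
Output shape: (336, 22, 128)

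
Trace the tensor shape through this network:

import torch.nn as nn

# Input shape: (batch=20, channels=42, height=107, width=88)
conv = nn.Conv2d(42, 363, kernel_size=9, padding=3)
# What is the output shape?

Input shape: (20, 42, 107, 88)
Output shape: (20, 363, 105, 86)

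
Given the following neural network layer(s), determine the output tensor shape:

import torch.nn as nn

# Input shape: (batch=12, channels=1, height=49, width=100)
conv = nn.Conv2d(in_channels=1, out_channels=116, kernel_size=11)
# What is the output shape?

Input shape: (12, 1, 49, 100)
Output shape: (12, 116, 39, 90)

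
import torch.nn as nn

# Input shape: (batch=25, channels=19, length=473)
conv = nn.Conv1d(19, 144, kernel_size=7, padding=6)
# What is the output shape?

Input shape: (25, 19, 473)
Output shape: (25, 144, 479)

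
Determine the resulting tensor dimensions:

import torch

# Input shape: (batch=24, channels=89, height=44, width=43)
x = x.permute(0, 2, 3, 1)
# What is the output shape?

Input shape: (24, 89, 44, 43)
Output shape: (24, 44, 43, 89)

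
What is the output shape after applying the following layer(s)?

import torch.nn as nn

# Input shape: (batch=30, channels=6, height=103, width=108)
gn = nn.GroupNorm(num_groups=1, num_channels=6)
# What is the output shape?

Input shape: (30, 6, 103, 108)
Output shape: (30, 6, 103, 108)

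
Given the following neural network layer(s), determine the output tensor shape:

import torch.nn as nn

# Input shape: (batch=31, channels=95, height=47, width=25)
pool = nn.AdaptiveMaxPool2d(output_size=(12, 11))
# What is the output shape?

Input shape: (31, 95, 47, 25)
Output shape: (31, 95, 12, 11)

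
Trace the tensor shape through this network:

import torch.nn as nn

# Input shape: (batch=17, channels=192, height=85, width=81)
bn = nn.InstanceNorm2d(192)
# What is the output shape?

Input shape: (17, 192, 85, 81)
Output shape: (17, 192, 85, 81)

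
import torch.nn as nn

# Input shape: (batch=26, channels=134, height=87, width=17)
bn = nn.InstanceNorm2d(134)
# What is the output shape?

Input shape: (26, 134, 87, 17)
Output shape: (26, 134, 87, 17)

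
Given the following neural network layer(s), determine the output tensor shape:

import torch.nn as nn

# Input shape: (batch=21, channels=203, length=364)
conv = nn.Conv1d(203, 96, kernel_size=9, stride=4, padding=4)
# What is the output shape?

Input shape: (21, 203, 364)
Output shape: (21, 96, 91)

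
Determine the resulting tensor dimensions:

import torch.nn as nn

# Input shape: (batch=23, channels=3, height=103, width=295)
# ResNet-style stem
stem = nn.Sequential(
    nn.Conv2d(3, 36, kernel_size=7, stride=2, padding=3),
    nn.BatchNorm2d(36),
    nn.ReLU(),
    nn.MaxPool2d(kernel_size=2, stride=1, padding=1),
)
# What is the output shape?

Input shape: (23, 3, 103, 295)
  -> after Conv2d 7x7 stride=2: (23, 36, 52, 148)
Output shape: (23, 36, 53, 149)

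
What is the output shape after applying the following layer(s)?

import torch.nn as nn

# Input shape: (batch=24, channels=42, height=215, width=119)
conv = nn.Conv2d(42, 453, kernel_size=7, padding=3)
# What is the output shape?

Input shape: (24, 42, 215, 119)
Output shape: (24, 453, 215, 119)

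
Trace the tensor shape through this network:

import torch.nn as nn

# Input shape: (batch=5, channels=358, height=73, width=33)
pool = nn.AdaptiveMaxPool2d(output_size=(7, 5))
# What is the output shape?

Input shape: (5, 358, 73, 33)
Output shape: (5, 358, 7, 5)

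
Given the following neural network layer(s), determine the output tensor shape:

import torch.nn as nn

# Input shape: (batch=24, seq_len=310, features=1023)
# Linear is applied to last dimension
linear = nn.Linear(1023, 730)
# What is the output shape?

Input shape: (24, 310, 1023)
Output shape: (24, 310, 730)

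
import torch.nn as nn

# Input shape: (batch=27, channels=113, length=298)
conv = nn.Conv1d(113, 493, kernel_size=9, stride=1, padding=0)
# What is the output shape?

Input shape: (27, 113, 298)
Output shape: (27, 493, 290)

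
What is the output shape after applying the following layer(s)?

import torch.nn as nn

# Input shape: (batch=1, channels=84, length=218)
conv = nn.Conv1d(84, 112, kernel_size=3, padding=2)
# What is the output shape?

Input shape: (1, 84, 218)
Output shape: (1, 112, 220)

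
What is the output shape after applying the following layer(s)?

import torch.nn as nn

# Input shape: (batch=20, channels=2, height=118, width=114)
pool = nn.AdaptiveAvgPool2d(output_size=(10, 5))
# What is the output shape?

Input shape: (20, 2, 118, 114)
Output shape: (20, 2, 10, 5)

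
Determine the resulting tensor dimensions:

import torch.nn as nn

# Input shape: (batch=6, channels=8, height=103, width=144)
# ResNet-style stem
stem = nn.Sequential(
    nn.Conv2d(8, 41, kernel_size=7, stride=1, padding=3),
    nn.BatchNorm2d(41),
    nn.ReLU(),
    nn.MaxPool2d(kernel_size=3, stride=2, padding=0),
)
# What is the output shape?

Input shape: (6, 8, 103, 144)
  -> after Conv2d 7x7 stride=1: (6, 41, 103, 144)
Output shape: (6, 41, 51, 71)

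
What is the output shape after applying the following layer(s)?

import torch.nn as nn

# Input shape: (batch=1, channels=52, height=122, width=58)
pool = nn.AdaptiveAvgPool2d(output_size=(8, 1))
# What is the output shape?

Input shape: (1, 52, 122, 58)
Output shape: (1, 52, 8, 1)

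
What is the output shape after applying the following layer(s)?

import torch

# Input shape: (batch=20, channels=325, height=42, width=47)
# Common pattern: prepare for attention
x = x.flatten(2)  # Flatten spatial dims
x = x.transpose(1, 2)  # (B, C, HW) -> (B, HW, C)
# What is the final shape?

Input shape: (20, 325, 42, 47)
  -> after flatten(2): (20, 325, 1974)
Output shape: (20, 1974, 325)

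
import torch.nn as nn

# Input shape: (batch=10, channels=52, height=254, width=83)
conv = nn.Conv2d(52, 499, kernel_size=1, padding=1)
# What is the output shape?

Input shape: (10, 52, 254, 83)
Output shape: (10, 499, 256, 85)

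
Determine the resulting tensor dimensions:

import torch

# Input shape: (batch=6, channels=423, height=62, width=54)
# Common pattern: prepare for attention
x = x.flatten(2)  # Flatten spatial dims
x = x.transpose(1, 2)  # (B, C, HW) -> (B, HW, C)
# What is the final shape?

Input shape: (6, 423, 62, 54)
  -> after flatten(2): (6, 423, 3348)
Output shape: (6, 3348, 423)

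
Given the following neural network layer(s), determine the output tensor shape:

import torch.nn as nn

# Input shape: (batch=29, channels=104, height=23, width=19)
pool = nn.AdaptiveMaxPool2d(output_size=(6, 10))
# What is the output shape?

Input shape: (29, 104, 23, 19)
Output shape: (29, 104, 6, 10)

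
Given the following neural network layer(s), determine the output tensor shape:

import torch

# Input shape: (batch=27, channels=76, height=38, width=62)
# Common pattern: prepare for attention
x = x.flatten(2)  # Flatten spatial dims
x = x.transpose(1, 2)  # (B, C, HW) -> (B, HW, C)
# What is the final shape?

Input shape: (27, 76, 38, 62)
  -> after flatten(2): (27, 76, 2356)
Output shape: (27, 2356, 76)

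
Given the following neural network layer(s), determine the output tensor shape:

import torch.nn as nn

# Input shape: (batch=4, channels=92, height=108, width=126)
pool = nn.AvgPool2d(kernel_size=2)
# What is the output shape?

Input shape: (4, 92, 108, 126)
Output shape: (4, 92, 54, 63)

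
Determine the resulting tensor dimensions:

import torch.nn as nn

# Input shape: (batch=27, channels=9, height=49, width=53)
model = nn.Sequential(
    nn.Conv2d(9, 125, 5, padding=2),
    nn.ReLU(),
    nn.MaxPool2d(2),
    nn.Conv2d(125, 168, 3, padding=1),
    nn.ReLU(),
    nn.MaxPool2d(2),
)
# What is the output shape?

Input shape: (27, 9, 49, 53)
  -> after first Conv2d: (27, 125, 49, 53)
  -> after first MaxPool2d: (27, 125, 24, 26)
  -> after second Conv2d: (27, 168, 24, 26)
Output shape: (27, 168, 12, 13)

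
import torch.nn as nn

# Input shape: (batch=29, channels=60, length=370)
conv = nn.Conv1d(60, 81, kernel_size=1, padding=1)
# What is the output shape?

Input shape: (29, 60, 370)
Output shape: (29, 81, 372)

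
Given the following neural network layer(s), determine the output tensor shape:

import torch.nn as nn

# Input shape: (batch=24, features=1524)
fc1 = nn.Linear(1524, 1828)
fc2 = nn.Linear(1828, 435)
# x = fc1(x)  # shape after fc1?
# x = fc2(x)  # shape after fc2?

Input shape: (24, 1524)
  -> after fc1: (24, 1828)
Output shape: (24, 435)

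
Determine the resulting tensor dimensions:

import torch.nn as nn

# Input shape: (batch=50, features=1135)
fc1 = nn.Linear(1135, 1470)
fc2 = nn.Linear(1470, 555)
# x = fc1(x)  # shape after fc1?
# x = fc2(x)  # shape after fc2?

Input shape: (50, 1135)
  -> after fc1: (50, 1470)
Output shape: (50, 555)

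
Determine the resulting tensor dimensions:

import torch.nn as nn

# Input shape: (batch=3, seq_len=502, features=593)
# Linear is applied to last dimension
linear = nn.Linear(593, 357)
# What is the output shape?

Input shape: (3, 502, 593)
Output shape: (3, 502, 357)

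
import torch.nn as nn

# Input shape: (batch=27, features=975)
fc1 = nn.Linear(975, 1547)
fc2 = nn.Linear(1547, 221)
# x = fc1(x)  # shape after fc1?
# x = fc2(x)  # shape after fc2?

Input shape: (27, 975)
  -> after fc1: (27, 1547)
Output shape: (27, 221)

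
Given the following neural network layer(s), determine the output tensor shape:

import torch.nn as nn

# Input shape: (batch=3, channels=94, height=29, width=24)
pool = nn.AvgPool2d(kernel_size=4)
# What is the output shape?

Input shape: (3, 94, 29, 24)
Output shape: (3, 94, 7, 6)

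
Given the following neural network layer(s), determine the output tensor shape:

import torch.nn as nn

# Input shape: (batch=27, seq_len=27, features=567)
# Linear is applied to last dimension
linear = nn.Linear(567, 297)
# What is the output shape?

Input shape: (27, 27, 567)
Output shape: (27, 27, 297)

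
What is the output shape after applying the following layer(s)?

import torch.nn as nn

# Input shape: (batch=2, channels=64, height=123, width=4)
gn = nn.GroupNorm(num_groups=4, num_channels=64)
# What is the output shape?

Input shape: (2, 64, 123, 4)
Output shape: (2, 64, 123, 4)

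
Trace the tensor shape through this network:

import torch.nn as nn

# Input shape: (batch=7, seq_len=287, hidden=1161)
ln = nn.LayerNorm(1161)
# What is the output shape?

Input shape: (7, 287, 1161)
Output shape: (7, 287, 1161)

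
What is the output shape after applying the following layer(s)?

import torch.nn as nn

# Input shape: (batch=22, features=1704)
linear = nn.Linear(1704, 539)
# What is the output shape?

Input shape: (22, 1704)
Output shape: (22, 539)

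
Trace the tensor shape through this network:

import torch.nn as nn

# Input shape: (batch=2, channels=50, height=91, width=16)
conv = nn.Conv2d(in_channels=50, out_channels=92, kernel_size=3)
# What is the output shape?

Input shape: (2, 50, 91, 16)
Output shape: (2, 92, 89, 14)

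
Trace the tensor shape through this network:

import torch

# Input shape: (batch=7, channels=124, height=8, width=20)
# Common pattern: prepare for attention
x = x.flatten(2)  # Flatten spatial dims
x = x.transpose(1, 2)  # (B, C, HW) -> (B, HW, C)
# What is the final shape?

Input shape: (7, 124, 8, 20)
  -> after flatten(2): (7, 124, 160)
Output shape: (7, 160, 124)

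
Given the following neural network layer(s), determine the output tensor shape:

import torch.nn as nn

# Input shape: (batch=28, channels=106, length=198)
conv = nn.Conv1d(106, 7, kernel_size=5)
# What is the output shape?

Input shape: (28, 106, 198)
Output shape: (28, 7, 194)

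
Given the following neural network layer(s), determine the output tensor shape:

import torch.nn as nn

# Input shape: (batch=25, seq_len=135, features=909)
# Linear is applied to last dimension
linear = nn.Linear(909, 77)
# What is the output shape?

Input shape: (25, 135, 909)
Output shape: (25, 135, 77)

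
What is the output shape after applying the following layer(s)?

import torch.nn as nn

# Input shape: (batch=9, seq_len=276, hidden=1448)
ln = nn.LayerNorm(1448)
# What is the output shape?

Input shape: (9, 276, 1448)
Output shape: (9, 276, 1448)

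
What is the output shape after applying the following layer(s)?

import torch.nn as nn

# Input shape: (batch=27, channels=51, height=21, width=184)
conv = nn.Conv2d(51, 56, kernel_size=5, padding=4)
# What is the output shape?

Input shape: (27, 51, 21, 184)
Output shape: (27, 56, 25, 188)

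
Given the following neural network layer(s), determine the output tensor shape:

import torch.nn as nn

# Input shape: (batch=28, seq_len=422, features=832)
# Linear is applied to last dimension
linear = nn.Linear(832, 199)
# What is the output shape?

Input shape: (28, 422, 832)
Output shape: (28, 422, 199)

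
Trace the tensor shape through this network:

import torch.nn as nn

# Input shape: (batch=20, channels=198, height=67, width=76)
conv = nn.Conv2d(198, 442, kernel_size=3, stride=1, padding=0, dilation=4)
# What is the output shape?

Input shape: (20, 198, 67, 76)
Output shape: (20, 442, 59, 68)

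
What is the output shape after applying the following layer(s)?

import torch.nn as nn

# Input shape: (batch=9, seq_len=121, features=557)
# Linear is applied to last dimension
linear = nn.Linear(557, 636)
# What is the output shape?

Input shape: (9, 121, 557)
Output shape: (9, 121, 636)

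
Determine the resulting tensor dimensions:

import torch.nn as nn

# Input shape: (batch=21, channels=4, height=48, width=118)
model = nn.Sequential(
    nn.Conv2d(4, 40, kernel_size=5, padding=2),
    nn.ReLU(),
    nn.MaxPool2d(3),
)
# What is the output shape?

Input shape: (21, 4, 48, 118)
  -> after Conv2d: (21, 40, 48, 118)
  -> after ReLU: (21, 40, 48, 118)
Output shape: (21, 40, 16, 39)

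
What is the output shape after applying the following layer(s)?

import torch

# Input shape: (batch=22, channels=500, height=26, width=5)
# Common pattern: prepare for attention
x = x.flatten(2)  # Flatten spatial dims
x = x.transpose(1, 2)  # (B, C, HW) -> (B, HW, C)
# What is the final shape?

Input shape: (22, 500, 26, 5)
  -> after flatten(2): (22, 500, 130)
Output shape: (22, 130, 500)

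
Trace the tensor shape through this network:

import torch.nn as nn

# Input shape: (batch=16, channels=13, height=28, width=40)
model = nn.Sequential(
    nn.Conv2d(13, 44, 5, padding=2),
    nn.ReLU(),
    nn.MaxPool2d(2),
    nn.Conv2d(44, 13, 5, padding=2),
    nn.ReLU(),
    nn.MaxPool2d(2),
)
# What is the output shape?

Input shape: (16, 13, 28, 40)
  -> after first Conv2d: (16, 44, 28, 40)
  -> after first MaxPool2d: (16, 44, 14, 20)
  -> after second Conv2d: (16, 13, 14, 20)
Output shape: (16, 13, 7, 10)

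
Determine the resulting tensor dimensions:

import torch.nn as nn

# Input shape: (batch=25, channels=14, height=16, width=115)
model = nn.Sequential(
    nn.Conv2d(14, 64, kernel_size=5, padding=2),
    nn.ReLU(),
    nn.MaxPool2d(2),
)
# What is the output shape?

Input shape: (25, 14, 16, 115)
  -> after Conv2d: (25, 64, 16, 115)
  -> after ReLU: (25, 64, 16, 115)
Output shape: (25, 64, 8, 57)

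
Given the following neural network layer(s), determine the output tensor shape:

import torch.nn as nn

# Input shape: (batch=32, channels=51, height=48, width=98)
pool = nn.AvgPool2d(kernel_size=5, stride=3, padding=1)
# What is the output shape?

Input shape: (32, 51, 48, 98)
Output shape: (32, 51, 16, 32)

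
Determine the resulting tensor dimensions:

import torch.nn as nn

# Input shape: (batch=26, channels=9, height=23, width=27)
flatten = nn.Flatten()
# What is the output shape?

Input shape: (26, 9, 23, 27)
Output shape: (26, 5589)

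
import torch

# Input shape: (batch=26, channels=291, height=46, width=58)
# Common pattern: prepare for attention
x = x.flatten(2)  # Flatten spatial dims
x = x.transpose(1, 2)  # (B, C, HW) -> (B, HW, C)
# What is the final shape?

Input shape: (26, 291, 46, 58)
  -> after flatten(2): (26, 291, 2668)
Output shape: (26, 2668, 291)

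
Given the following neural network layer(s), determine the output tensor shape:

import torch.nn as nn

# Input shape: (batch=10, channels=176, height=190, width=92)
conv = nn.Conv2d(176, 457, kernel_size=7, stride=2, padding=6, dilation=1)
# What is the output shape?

Input shape: (10, 176, 190, 92)
Output shape: (10, 457, 98, 49)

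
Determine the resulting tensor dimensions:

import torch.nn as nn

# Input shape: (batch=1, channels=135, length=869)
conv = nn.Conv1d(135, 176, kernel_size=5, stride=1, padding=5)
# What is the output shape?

Input shape: (1, 135, 869)
Output shape: (1, 176, 875)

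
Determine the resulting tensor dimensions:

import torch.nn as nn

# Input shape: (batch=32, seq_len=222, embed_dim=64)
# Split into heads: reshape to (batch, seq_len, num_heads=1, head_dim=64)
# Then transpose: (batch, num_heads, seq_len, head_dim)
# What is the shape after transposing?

Input shape: (32, 222, 64)
  -> after reshape: (32, 222, 1, 64)
Output shape: (32, 1, 222, 64)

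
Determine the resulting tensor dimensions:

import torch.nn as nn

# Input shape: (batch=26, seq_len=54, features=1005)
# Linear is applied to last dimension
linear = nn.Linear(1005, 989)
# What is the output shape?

Input shape: (26, 54, 1005)
Output shape: (26, 54, 989)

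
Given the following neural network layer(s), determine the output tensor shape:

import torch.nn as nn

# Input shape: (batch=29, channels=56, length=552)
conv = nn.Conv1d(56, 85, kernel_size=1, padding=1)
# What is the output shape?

Input shape: (29, 56, 552)
Output shape: (29, 85, 554)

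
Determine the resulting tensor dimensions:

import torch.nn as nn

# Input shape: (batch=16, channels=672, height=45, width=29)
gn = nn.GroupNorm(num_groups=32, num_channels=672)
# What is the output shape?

Input shape: (16, 672, 45, 29)
Output shape: (16, 672, 45, 29)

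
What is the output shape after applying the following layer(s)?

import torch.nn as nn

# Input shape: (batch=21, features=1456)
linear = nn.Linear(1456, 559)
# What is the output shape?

Input shape: (21, 1456)
Output shape: (21, 559)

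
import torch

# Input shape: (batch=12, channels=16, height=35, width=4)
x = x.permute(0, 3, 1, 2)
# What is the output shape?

Input shape: (12, 16, 35, 4)
Output shape: (12, 4, 16, 35)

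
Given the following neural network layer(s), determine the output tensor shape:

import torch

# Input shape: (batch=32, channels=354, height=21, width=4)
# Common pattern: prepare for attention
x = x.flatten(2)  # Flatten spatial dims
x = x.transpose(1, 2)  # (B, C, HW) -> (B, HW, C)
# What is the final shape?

Input shape: (32, 354, 21, 4)
  -> after flatten(2): (32, 354, 84)
Output shape: (32, 84, 354)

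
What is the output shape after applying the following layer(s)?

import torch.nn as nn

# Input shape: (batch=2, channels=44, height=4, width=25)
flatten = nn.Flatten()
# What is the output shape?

Input shape: (2, 44, 4, 25)
Output shape: (2, 4400)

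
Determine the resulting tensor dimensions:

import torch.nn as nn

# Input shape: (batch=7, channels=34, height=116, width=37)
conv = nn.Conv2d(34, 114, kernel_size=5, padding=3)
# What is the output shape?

Input shape: (7, 34, 116, 37)
Output shape: (7, 114, 118, 39)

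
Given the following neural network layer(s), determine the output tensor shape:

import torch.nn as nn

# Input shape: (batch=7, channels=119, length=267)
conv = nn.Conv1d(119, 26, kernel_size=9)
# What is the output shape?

Input shape: (7, 119, 267)
Output shape: (7, 26, 259)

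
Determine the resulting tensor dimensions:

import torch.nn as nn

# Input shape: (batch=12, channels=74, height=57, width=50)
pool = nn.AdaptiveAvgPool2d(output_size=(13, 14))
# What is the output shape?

Input shape: (12, 74, 57, 50)
Output shape: (12, 74, 13, 14)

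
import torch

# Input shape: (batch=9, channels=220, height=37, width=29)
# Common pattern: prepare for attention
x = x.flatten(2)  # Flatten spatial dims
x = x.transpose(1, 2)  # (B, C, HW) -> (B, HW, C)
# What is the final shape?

Input shape: (9, 220, 37, 29)
  -> after flatten(2): (9, 220, 1073)
Output shape: (9, 1073, 220)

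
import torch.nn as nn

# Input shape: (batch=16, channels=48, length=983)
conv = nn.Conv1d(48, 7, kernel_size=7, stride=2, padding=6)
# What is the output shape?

Input shape: (16, 48, 983)
Output shape: (16, 7, 495)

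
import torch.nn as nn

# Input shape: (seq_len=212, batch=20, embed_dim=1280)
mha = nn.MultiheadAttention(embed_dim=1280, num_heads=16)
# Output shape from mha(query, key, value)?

Input shape: (212, 20, 1280)
Output shape: (212, 20, 1280)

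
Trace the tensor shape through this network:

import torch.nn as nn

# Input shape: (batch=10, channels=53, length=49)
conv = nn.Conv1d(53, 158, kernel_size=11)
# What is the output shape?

Input shape: (10, 53, 49)
Output shape: (10, 158, 39)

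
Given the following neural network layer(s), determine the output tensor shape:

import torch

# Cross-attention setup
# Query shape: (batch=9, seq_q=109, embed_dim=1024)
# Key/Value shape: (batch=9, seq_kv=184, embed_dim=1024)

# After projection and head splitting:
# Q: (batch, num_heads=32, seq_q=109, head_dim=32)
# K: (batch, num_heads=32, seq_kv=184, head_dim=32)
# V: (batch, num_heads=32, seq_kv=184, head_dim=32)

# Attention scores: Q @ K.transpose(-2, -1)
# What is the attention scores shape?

Input shape: (9, 109, 1024)
Output shape: (9, 32, 109, 184)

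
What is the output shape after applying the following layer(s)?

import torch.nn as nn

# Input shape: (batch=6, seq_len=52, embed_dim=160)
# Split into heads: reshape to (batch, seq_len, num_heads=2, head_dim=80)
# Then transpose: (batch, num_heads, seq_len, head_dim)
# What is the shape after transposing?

Input shape: (6, 52, 160)
  -> after reshape: (6, 52, 2, 80)
Output shape: (6, 2, 52, 80)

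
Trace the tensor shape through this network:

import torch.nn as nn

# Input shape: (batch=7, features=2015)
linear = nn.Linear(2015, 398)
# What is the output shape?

Input shape: (7, 2015)
Output shape: (7, 398)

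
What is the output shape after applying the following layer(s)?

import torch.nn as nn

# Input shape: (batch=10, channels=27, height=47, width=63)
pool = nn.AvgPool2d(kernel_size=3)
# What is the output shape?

Input shape: (10, 27, 47, 63)
Output shape: (10, 27, 15, 21)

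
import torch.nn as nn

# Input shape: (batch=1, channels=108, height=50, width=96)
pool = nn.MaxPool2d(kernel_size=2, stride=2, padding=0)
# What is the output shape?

Input shape: (1, 108, 50, 96)
Output shape: (1, 108, 25, 48)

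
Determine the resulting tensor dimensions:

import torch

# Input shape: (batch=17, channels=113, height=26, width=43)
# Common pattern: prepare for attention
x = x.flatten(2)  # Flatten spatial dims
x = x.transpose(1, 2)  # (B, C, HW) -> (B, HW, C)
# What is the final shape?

Input shape: (17, 113, 26, 43)
  -> after flatten(2): (17, 113, 1118)
Output shape: (17, 1118, 113)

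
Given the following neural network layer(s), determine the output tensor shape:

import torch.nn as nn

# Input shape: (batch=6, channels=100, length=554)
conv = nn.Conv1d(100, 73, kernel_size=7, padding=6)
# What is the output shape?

Input shape: (6, 100, 554)
Output shape: (6, 73, 560)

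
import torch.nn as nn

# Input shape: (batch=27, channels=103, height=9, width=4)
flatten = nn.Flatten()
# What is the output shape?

Input shape: (27, 103, 9, 4)
Output shape: (27, 3708)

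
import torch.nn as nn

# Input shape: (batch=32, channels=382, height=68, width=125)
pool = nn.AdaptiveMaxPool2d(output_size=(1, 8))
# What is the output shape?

Input shape: (32, 382, 68, 125)
Output shape: (32, 382, 1, 8)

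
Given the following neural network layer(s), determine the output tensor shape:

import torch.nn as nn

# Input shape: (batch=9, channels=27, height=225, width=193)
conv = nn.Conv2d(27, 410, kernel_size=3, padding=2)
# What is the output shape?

Input shape: (9, 27, 225, 193)
Output shape: (9, 410, 227, 195)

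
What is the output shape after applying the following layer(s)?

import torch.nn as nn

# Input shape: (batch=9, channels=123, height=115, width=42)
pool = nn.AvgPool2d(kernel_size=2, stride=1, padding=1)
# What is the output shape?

Input shape: (9, 123, 115, 42)
Output shape: (9, 123, 116, 43)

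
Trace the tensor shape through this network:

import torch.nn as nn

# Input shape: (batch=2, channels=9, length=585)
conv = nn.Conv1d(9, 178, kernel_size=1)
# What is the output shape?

Input shape: (2, 9, 585)
Output shape: (2, 178, 585)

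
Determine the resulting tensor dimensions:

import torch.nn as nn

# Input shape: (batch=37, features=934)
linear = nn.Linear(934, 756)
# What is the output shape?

Input shape: (37, 934)
Output shape: (37, 756)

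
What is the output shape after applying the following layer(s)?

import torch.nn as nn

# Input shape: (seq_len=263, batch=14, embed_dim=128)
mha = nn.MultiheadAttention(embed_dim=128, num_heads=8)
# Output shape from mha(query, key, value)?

Input shape: (263, 14, 128)
Output shape: (263, 14, 128)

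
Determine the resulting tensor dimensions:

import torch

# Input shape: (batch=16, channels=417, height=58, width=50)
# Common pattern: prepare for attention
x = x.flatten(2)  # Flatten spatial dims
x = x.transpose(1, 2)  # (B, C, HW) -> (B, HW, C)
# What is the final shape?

Input shape: (16, 417, 58, 50)
  -> after flatten(2): (16, 417, 2900)
Output shape: (16, 2900, 417)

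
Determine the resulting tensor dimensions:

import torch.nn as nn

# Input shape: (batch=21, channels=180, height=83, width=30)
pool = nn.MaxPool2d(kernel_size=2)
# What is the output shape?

Input shape: (21, 180, 83, 30)
Output shape: (21, 180, 41, 15)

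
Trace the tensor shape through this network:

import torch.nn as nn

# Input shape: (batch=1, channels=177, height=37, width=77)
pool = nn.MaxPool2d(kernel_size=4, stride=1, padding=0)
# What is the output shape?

Input shape: (1, 177, 37, 77)
Output shape: (1, 177, 34, 74)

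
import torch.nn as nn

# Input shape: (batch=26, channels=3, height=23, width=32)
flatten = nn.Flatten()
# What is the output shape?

Input shape: (26, 3, 23, 32)
Output shape: (26, 2208)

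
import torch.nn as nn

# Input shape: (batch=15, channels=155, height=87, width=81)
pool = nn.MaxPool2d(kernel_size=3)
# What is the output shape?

Input shape: (15, 155, 87, 81)
Output shape: (15, 155, 29, 27)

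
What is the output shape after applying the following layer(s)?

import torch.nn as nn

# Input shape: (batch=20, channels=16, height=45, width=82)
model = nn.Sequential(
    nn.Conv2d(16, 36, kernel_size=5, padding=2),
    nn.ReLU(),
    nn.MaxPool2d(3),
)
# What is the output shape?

Input shape: (20, 16, 45, 82)
  -> after Conv2d: (20, 36, 45, 82)
  -> after ReLU: (20, 36, 45, 82)
Output shape: (20, 36, 15, 27)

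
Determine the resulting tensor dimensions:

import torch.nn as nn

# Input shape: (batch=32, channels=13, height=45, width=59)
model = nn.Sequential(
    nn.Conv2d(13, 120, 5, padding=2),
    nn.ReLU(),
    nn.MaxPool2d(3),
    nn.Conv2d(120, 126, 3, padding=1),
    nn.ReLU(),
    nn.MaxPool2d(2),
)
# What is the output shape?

Input shape: (32, 13, 45, 59)
  -> after first Conv2d: (32, 120, 45, 59)
  -> after first MaxPool2d: (32, 120, 15, 19)
  -> after second Conv2d: (32, 126, 15, 19)
Output shape: (32, 126, 7, 9)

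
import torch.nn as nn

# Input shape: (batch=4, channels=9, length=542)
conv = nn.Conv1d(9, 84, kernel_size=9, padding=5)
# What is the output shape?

Input shape: (4, 9, 542)
Output shape: (4, 84, 544)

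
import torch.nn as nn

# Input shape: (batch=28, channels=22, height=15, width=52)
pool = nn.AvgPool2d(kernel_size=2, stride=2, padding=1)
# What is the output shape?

Input shape: (28, 22, 15, 52)
Output shape: (28, 22, 8, 27)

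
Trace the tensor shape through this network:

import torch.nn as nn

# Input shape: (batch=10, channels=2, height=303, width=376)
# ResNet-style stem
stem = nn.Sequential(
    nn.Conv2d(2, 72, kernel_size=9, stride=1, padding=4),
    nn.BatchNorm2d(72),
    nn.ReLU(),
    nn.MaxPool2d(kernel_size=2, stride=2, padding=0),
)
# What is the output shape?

Input shape: (10, 2, 303, 376)
  -> after Conv2d 9x9 stride=1: (10, 72, 303, 376)
Output shape: (10, 72, 151, 188)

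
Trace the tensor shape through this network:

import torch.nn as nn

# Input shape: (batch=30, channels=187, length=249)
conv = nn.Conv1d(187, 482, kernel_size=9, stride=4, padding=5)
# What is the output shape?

Input shape: (30, 187, 249)
Output shape: (30, 482, 63)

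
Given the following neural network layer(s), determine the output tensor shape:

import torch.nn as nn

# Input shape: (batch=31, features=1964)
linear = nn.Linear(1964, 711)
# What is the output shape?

Input shape: (31, 1964)
Output shape: (31, 711)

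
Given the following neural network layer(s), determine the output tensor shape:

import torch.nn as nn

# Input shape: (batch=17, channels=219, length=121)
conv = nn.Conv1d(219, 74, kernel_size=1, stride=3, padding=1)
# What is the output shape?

Input shape: (17, 219, 121)
Output shape: (17, 74, 41)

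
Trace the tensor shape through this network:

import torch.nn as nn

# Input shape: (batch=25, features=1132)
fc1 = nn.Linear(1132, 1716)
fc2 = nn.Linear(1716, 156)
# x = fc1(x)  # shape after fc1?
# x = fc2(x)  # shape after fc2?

Input shape: (25, 1132)
  -> after fc1: (25, 1716)
Output shape: (25, 156)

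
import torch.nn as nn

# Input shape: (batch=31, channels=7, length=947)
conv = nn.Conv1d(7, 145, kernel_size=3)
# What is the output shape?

Input shape: (31, 7, 947)
Output shape: (31, 145, 945)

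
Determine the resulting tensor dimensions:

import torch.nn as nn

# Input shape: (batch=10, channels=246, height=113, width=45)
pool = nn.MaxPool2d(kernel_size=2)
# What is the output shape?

Input shape: (10, 246, 113, 45)
Output shape: (10, 246, 56, 22)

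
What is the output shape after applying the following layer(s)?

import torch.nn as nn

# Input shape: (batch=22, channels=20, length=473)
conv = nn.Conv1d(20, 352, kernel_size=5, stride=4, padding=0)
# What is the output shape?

Input shape: (22, 20, 473)
Output shape: (22, 352, 118)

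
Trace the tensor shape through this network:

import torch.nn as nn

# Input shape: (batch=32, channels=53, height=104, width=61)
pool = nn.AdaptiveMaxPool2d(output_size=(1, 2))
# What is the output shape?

Input shape: (32, 53, 104, 61)
Output shape: (32, 53, 1, 2)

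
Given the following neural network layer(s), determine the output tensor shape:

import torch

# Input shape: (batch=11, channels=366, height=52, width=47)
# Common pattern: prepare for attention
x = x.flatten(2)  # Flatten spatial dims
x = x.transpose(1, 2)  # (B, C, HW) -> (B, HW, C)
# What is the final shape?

Input shape: (11, 366, 52, 47)
  -> after flatten(2): (11, 366, 2444)
Output shape: (11, 2444, 366)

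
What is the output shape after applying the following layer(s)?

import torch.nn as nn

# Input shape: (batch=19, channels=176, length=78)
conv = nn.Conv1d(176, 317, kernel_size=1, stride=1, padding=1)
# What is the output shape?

Input shape: (19, 176, 78)
Output shape: (19, 317, 80)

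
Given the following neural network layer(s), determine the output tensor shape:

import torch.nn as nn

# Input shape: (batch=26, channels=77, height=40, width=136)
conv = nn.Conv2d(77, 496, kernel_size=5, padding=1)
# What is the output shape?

Input shape: (26, 77, 40, 136)
Output shape: (26, 496, 38, 134)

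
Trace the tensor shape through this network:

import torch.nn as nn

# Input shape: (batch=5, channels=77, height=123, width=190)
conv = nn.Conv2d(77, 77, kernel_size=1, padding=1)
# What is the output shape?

Input shape: (5, 77, 123, 190)
Output shape: (5, 77, 125, 192)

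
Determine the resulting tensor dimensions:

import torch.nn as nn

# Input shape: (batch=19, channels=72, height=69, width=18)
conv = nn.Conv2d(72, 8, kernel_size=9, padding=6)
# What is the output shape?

Input shape: (19, 72, 69, 18)
Output shape: (19, 8, 73, 22)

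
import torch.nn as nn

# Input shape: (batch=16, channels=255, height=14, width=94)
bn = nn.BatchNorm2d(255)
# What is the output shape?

Input shape: (16, 255, 14, 94)
Output shape: (16, 255, 14, 94)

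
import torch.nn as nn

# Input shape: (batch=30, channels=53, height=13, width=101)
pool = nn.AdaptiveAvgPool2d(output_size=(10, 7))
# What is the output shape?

Input shape: (30, 53, 13, 101)
Output shape: (30, 53, 10, 7)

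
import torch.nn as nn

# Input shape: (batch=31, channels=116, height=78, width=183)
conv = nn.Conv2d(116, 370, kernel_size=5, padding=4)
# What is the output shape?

Input shape: (31, 116, 78, 183)
Output shape: (31, 370, 82, 187)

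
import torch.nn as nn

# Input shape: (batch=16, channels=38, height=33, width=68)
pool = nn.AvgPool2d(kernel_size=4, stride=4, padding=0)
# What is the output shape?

Input shape: (16, 38, 33, 68)
Output shape: (16, 38, 8, 17)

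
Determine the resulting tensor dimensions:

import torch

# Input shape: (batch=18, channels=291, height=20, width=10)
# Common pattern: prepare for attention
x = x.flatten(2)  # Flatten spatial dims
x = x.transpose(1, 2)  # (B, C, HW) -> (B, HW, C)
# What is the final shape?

Input shape: (18, 291, 20, 10)
  -> after flatten(2): (18, 291, 200)
Output shape: (18, 200, 291)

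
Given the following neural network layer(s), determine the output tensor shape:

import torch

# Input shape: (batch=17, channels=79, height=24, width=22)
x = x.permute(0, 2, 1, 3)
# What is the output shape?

Input shape: (17, 79, 24, 22)
Output shape: (17, 24, 79, 22)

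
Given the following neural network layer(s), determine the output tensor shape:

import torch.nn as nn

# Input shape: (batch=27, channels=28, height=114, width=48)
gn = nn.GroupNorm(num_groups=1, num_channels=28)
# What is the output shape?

Input shape: (27, 28, 114, 48)
Output shape: (27, 28, 114, 48)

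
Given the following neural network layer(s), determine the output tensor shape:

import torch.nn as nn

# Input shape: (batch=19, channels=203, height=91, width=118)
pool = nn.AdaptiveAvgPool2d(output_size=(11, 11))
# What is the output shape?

Input shape: (19, 203, 91, 118)
Output shape: (19, 203, 11, 11)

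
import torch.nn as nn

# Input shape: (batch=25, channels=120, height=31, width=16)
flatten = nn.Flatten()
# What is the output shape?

Input shape: (25, 120, 31, 16)
Output shape: (25, 59520)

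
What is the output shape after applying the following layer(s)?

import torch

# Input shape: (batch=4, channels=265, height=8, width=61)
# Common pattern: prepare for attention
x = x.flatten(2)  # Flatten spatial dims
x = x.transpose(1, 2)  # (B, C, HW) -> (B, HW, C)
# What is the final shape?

Input shape: (4, 265, 8, 61)
  -> after flatten(2): (4, 265, 488)
Output shape: (4, 488, 265)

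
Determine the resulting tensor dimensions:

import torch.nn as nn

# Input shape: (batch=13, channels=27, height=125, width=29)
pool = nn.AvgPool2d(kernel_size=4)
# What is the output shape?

Input shape: (13, 27, 125, 29)
Output shape: (13, 27, 31, 7)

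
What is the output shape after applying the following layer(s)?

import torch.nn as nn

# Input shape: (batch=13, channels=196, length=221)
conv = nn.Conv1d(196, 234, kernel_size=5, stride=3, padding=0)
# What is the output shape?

Input shape: (13, 196, 221)
Output shape: (13, 234, 73)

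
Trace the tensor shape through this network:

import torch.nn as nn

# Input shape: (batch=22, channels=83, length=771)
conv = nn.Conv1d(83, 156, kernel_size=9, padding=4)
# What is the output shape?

Input shape: (22, 83, 771)
Output shape: (22, 156, 771)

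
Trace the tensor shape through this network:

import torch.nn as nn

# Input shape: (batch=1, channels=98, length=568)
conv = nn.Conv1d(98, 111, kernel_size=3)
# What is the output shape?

Input shape: (1, 98, 568)
Output shape: (1, 111, 566)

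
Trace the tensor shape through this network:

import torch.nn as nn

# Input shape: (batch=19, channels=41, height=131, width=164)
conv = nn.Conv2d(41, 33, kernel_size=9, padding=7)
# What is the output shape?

Input shape: (19, 41, 131, 164)
Output shape: (19, 33, 137, 170)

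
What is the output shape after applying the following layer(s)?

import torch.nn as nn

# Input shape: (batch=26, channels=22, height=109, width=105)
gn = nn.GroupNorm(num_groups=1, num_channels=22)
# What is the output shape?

Input shape: (26, 22, 109, 105)
Output shape: (26, 22, 109, 105)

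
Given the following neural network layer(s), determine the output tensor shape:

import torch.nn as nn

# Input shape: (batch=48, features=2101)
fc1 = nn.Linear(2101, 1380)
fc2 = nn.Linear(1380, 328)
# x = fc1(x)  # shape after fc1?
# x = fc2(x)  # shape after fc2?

Input shape: (48, 2101)
  -> after fc1: (48, 1380)
Output shape: (48, 328)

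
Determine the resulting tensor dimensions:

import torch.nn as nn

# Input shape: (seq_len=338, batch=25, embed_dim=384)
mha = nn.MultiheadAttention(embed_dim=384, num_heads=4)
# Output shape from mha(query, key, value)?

Input shape: (338, 25, 384)
Output shape: (338, 25, 384)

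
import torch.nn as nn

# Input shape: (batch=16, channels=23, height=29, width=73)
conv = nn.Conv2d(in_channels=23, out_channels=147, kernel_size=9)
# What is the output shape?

Input shape: (16, 23, 29, 73)
Output shape: (16, 147, 21, 65)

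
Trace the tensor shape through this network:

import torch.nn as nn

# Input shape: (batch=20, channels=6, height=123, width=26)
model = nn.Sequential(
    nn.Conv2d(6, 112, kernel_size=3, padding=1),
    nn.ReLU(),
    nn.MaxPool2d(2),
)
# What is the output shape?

Input shape: (20, 6, 123, 26)
  -> after Conv2d: (20, 112, 123, 26)
  -> after ReLU: (20, 112, 123, 26)
Output shape: (20, 112, 61, 13)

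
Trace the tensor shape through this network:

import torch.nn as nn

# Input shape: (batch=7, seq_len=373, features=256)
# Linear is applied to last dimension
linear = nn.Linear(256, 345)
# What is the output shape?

Input shape: (7, 373, 256)
Output shape: (7, 373, 345)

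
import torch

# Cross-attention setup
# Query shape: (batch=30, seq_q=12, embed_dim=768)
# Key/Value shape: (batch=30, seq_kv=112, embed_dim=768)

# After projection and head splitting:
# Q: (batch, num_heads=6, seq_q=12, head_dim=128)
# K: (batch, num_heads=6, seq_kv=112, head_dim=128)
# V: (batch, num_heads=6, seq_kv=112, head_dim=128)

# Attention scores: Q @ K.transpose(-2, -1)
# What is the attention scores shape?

Input shape: (30, 12, 768)
Output shape: (30, 6, 12, 112)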